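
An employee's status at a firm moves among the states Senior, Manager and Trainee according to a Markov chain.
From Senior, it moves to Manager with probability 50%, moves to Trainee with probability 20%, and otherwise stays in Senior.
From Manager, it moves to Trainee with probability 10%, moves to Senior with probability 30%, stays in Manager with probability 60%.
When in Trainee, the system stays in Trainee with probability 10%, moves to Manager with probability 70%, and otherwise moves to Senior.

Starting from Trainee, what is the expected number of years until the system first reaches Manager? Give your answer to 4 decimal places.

Let t(s) be the expected number of years to first reach Manager from state s, with t(Manager) = 0. Conditioning on the first year:
t(Senior) = 1 + 0.3·t(Senior) + 0.2·t(Trainee)
t(Trainee) = 1 + 0.2·t(Senior) + 0.1·t(Trainee)
Solving: t(Senior) = 1.8644, t(Trainee) = 1.5254.
Expected years from Trainee to Manager: 1.5254.

1.5254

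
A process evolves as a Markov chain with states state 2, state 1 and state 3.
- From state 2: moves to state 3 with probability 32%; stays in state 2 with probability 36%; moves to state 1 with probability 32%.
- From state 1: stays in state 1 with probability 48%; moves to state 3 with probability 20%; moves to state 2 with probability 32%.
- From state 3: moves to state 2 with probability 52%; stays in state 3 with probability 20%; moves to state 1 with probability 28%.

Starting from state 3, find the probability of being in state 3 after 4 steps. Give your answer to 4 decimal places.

0.2465

Propagate the distribution vector 4 steps from state 3.
After 0 steps: (0.0000, 0.0000, 1.0000)
After 1 step: (0.5200, 0.2800, 0.2000)
After 2 steps: (0.3808, 0.3568, 0.2624)
After 3 steps: (0.3877, 0.3666, 0.2457)
After 4 steps: (0.3846, 0.3688, 0.2465)
P(in state 3 after 4 steps) = 0.2465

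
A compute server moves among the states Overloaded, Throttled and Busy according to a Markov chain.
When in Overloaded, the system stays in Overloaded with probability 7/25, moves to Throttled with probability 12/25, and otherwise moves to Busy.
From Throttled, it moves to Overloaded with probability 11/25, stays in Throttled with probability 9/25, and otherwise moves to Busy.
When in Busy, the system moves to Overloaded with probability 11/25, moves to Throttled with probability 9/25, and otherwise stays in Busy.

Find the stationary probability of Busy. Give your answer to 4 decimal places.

Let the stationary distribution be π with π = πP and π_1 + π_2 + π_3 = 1.
π_1 = 0.28·π_1 + 0.44·π_2 + 0.44·π_3
π_2 = 0.48·π_1 + 0.36·π_2 + 0.36·π_3
Solving with the normalization constraint gives π = (0.3793, 0.4055, 0.2152).
So the stationary probability of Busy is 0.2152.

0.2152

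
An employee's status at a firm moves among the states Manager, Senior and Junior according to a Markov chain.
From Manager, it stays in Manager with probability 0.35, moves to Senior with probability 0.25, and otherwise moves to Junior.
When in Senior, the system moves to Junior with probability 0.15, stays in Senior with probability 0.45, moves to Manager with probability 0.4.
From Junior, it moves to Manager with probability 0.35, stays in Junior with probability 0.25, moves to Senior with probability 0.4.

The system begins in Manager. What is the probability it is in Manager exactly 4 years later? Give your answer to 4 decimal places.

Propagate the distribution vector 4 years from Manager.
After 0 years: (1.0000, 0.0000, 0.0000)
After 1 year: (0.3500, 0.2500, 0.4000)
After 2 years: (0.3625, 0.3600, 0.2775)
After 3 years: (0.3680, 0.3636, 0.2684)
After 4 years: (0.3682, 0.3630, 0.2688)
P(in Manager after 4 years) = 0.3682

0.3682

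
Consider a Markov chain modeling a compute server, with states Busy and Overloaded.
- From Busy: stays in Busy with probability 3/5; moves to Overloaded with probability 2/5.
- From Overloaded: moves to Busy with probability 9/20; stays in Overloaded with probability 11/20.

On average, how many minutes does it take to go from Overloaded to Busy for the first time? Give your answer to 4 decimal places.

2.2222

Let t(s) be the expected number of minutes to first reach Busy from state s, with t(Busy) = 0. Conditioning on the first minute:
t(Overloaded) = 1 + 0.55·t(Overloaded)
Solving: t(Overloaded) = 2.2222.
Expected minutes from Overloaded to Busy: 2.2222.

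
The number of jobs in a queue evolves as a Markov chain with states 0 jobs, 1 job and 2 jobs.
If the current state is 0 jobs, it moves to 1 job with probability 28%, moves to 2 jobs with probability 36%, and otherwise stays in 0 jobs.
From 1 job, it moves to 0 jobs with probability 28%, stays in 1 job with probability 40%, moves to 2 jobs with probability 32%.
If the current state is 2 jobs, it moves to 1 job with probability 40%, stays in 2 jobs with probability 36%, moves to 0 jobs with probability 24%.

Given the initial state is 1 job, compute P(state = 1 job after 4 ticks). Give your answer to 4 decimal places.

0.3653

Propagate the distribution vector 4 ticks from 1 job.
After 0 ticks: (0.0000, 1.0000, 0.0000)
After 1 tick: (0.2800, 0.4000, 0.3200)
After 2 ticks: (0.2896, 0.3664, 0.3440)
After 3 ticks: (0.2894, 0.3652, 0.3453)
After 4 ticks: (0.2893, 0.3653, 0.3454)
P(in 1 job after 4 ticks) = 0.3653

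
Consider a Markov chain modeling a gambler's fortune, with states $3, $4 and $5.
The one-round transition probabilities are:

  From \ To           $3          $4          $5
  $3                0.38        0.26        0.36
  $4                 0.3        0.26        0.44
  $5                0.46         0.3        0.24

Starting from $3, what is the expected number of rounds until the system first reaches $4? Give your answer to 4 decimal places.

3.6649

Let t(s) be the expected number of rounds to first reach $4 from state s, with t($4) = 0. Conditioning on the first round:
t($3) = 1 + 0.38·t($3) + 0.36·t($5)
t($5) = 1 + 0.46·t($3) + 0.24·t($5)
Solving: t($3) = 3.6649, t($5) = 3.5340.
Expected rounds from $3 to $4: 3.6649.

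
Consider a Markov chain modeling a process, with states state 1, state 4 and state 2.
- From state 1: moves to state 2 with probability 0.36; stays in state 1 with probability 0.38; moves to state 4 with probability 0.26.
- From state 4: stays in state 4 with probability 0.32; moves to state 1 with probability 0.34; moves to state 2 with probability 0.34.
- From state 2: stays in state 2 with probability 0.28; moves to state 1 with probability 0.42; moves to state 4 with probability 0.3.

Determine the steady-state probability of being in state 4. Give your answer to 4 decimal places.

Let the stationary distribution be π with π = πP and π_1 + π_2 + π_3 = 1.
π_1 = 0.38·π_1 + 0.34·π_2 + 0.42·π_3
π_2 = 0.26·π_1 + 0.32·π_2 + 0.3·π_3
Solving with the normalization constraint gives π = (0.3815, 0.2906, 0.3280).
So the stationary probability of state 4 is 0.2906.

0.2906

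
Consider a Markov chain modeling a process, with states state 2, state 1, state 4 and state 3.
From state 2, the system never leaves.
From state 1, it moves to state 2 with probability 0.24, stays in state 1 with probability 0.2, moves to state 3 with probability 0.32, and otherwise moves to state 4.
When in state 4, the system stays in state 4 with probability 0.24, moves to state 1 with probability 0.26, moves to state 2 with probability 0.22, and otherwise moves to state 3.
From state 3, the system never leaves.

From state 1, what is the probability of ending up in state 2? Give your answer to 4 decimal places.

0.4311

Let h(s) be the probability of absorption at state 2 starting from transient state s. Then h(state 2) = 1 and h(state 3) = 0. By first-step analysis:
h(state 1) = 0.24·1 + 0.2·h(state 1) + 0.24·h(state 4) + 0.32·0
h(state 4) = 0.22·1 + 0.26·h(state 1) + 0.24·h(state 4) + 0.28·0
Solving: h(state 1) = 0.4311, h(state 4) = 0.4370.
Starting from state 1, the probability is 0.4311.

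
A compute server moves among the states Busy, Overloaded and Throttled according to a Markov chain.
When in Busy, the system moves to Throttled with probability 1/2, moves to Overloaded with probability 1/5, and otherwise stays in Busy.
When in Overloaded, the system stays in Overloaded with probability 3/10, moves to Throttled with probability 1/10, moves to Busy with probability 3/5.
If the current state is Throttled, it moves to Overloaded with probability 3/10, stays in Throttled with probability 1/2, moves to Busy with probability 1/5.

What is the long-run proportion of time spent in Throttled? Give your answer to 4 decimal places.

0.3936

Let the stationary distribution be π with π = πP and π_1 + π_2 + π_3 = 1.
π_1 = 0.3·π_1 + 0.6·π_2 + 0.2·π_3
π_2 = 0.2·π_1 + 0.3·π_2 + 0.3·π_3
Solving with the normalization constraint gives π = (0.3404, 0.2660, 0.3936).
So the stationary probability of Throttled is 0.3936.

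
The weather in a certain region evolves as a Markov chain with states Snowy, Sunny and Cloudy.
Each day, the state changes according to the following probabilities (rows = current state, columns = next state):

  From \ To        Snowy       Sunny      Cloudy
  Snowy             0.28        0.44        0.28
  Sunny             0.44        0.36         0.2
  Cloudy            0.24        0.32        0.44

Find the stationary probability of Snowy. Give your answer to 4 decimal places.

0.3280

Let the stationary distribution be π with π = πP and π_1 + π_2 + π_3 = 1.
π_1 = 0.28·π_1 + 0.44·π_2 + 0.24·π_3
π_2 = 0.44·π_1 + 0.36·π_2 + 0.32·π_3
Solving with the normalization constraint gives π = (0.3280, 0.3743, 0.2977).
So the stationary probability of Snowy is 0.3280.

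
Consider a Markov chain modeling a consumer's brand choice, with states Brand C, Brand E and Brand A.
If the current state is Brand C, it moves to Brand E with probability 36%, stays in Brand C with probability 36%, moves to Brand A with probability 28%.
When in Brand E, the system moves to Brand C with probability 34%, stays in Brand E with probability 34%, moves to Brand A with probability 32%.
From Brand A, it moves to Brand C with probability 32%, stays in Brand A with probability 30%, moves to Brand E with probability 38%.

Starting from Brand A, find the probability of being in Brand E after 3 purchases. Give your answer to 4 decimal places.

Propagate the distribution vector 3 purchases from Brand A.
After 0 purchases: (0.0000, 0.0000, 1.0000)
After 1 purchase: (0.3200, 0.3800, 0.3000)
After 2 purchases: (0.3404, 0.3584, 0.3012)
After 3 purchases: (0.3408, 0.3589, 0.3004)
P(in Brand E after 3 purchases) = 0.3589

0.3589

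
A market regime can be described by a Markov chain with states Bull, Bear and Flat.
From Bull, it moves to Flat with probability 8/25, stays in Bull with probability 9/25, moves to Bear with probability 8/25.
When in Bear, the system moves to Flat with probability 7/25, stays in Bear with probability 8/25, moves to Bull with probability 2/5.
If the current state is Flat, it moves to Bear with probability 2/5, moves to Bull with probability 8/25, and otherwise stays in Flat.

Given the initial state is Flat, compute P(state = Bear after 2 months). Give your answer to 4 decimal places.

Sum over the intermediate state after 1 month:
P = P(Flat→Bull)·P(Bull→Bear) + P(Flat→Bear)·P(Bear→Bear) + P(Flat→Flat)·P(Flat→Bear)
  = 0.32×0.32 + 0.4×0.32 + 0.28×0.4
  = 0.1024 + 0.1280 + 0.1120 = 0.3424

0.3424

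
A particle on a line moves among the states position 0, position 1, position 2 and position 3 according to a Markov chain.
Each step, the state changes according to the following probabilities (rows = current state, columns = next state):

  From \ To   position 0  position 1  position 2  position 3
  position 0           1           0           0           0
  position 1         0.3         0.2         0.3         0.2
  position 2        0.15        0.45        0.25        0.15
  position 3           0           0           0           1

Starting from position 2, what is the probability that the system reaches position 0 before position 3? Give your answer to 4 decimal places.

Let h(s) be the probability of absorption at position 0 starting from transient state s. Then h(position 0) = 1 and h(position 3) = 0. By first-step analysis:
h(position 1) = 0.3·1 + 0.2·h(position 1) + 0.3·h(position 2) + 0.2·0
h(position 2) = 0.15·1 + 0.45·h(position 1) + 0.25·h(position 2) + 0.15·0
Solving: h(position 1) = 0.5806, h(position 2) = 0.5484.
Starting from position 2, the probability is 0.5484.

0.5484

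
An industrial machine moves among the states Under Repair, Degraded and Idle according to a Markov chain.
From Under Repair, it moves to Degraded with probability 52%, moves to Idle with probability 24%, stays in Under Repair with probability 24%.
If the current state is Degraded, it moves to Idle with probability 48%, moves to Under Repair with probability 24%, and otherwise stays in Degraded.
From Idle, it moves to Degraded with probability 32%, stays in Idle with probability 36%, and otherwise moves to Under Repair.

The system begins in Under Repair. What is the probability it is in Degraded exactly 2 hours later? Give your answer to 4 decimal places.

Sum over the intermediate state after 1 hour:
P = P(Under Repair→Under Repair)·P(Under Repair→Degraded) + P(Under Repair→Degraded)·P(Degraded→Degraded) + P(Under Repair→Idle)·P(Idle→Degraded)
  = 0.24×0.52 + 0.52×0.28 + 0.24×0.32
  = 0.1248 + 0.1456 + 0.0768 = 0.3472

0.3472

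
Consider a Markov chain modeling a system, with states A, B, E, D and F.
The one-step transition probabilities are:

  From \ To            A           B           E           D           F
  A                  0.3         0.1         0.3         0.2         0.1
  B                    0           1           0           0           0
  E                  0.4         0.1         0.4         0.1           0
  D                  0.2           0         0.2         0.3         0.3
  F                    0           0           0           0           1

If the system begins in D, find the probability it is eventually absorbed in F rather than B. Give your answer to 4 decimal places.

Let h(s) be the probability of absorption at F starting from transient state s. Then h(F) = 1 and h(B) = 0. By first-step analysis:
h(A) = 0.3·h(A) + 0.1·0 + 0.3·h(E) + 0.2·h(D) + 0.1·1
h(E) = 0.4·h(A) + 0.1·0 + 0.4·h(E) + 0.1·h(D)
h(D) = 0.2·h(A) + 0.2·h(E) + 0.3·h(D) + 0.3·1
Solving: h(A) = 0.5667, h(E) = 0.5000, h(D) = 0.7333.
Starting from D, the probability is 0.7333.

0.7333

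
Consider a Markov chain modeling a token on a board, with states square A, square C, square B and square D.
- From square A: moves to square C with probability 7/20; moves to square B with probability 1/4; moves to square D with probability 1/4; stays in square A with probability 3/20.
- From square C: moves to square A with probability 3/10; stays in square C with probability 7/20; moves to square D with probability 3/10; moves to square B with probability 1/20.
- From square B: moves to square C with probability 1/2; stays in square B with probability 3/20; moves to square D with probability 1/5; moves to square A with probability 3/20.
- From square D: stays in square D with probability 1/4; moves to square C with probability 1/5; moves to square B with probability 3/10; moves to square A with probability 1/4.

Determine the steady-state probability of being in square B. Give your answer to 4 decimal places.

0.1776

Let the stationary distribution be π with π = πP and π_1 + π_2 + π_3 + π_4 = 1.
π_1 = 0.15·π_1 + 0.3·π_2 + 0.15·π_3 + 0.25·π_4
π_2 = 0.35·π_1 + 0.35·π_2 + 0.5·π_3 + 0.2·π_4
π_3 = 0.25·π_1 + 0.05·π_2 + 0.15·π_3 + 0.3·π_4
Solving with the normalization constraint gives π = (0.2265, 0.3379, 0.1776, 0.2580).
So the stationary probability of square B is 0.1776.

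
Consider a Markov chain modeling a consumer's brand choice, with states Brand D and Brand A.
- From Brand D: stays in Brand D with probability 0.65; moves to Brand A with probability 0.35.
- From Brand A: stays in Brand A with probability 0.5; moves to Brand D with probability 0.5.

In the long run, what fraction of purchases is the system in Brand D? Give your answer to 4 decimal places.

0.5882

Let the stationary distribution be π with π = πP and π_1 + π_2 = 1.
π_1 = 0.65·π_1 + 0.5·π_2
Solving with the normalization constraint gives π = (0.5882, 0.4118).
So the stationary probability of Brand D is 0.5882.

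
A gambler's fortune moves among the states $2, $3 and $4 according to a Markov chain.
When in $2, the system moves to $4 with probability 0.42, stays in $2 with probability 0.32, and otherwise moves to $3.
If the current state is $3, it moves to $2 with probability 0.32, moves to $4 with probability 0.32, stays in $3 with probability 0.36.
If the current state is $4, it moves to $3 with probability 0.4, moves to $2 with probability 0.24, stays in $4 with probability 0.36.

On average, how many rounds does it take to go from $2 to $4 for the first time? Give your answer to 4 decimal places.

Let t(s) be the expected number of rounds to first reach $4 from state s, with t($4) = 0. Conditioning on the first round:
t($2) = 1 + 0.32·t($2) + 0.26·t($3)
t($3) = 1 + 0.32·t($2) + 0.36·t($3)
Solving: t($2) = 2.5568, t($3) = 2.8409.
Expected rounds from $2 to $4: 2.5568.

2.5568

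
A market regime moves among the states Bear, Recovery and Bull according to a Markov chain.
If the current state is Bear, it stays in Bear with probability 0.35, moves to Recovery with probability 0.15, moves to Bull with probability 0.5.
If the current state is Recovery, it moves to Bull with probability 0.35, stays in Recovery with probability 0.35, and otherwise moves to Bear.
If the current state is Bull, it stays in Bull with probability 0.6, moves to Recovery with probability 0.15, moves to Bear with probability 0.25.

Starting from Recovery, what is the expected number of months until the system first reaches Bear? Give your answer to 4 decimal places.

3.6145

Let t(s) be the expected number of months to first reach Bear from state s, with t(Bear) = 0. Conditioning on the first month:
t(Recovery) = 1 + 0.35·t(Recovery) + 0.35·t(Bull)
t(Bull) = 1 + 0.15·t(Recovery) + 0.6·t(Bull)
Solving: t(Recovery) = 3.6145, t(Bull) = 3.8554.
Expected months from Recovery to Bear: 3.6145.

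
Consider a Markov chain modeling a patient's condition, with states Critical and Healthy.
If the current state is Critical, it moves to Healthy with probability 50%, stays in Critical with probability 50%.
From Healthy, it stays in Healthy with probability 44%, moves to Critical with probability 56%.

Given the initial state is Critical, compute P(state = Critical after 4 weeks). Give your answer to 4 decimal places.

Propagate the distribution vector 4 weeks from Critical.
After 0 weeks: (1.0000, 0.0000)
After 1 week: (0.5000, 0.5000)
After 2 weeks: (0.5300, 0.4700)
After 3 weeks: (0.5282, 0.4718)
After 4 weeks: (0.5283, 0.4717)
P(in Critical after 4 weeks) = 0.5283

0.5283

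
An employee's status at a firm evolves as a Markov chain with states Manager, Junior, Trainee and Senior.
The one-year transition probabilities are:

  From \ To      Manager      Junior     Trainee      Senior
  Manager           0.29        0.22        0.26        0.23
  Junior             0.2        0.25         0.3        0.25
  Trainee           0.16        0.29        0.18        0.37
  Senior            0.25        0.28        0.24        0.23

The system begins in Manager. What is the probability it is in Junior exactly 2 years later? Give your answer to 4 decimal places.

Propagate the distribution vector 2 years from Manager.
After 0 years: (1.0000, 0.0000, 0.0000, 0.0000)
After 1 year: (0.2900, 0.2200, 0.2600, 0.2300)
After 2 years: (0.2272, 0.2586, 0.2434, 0.2708)
P(in Junior after 2 years) = 0.2586

0.2586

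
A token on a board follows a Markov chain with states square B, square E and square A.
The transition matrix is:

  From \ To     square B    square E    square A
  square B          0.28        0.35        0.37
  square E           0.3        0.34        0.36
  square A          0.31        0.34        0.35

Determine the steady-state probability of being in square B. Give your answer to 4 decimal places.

Let the stationary distribution be π with π = πP and π_1 + π_2 + π_3 = 1.
π_1 = 0.28·π_1 + 0.3·π_2 + 0.31·π_3
π_2 = 0.35·π_1 + 0.34·π_2 + 0.34·π_3
Solving with the normalization constraint gives π = (0.2976, 0.3430, 0.3594).
So the stationary probability of square B is 0.2976.

0.2976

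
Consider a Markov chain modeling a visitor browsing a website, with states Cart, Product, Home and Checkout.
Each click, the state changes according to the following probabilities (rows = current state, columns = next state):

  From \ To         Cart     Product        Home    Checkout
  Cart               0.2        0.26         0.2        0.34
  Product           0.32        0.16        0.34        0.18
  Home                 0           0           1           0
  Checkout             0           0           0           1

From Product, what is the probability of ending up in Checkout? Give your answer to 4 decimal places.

0.4293

Let h(s) be the probability of absorption at Checkout starting from transient state s. Then h(Checkout) = 1 and h(Home) = 0. By first-step analysis:
h(Cart) = 0.2·h(Cart) + 0.26·h(Product) + 0.2·0 + 0.34·1
h(Product) = 0.32·h(Cart) + 0.16·h(Product) + 0.34·0 + 0.18·1
Solving: h(Cart) = 0.5645, h(Product) = 0.4293.
Starting from Product, the probability is 0.4293.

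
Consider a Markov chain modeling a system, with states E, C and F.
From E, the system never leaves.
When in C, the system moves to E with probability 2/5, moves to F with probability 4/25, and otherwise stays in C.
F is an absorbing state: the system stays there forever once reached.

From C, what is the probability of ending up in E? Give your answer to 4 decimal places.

Let h(s) be the probability of absorption at E starting from transient state s. Then h(E) = 1 and h(F) = 0. By first-step analysis:
h(C) = 0.4·1 + 0.44·h(C) + 0.16·0
Solving: h(C) = 0.7143.
Starting from C, the probability is 0.7143.

0.7143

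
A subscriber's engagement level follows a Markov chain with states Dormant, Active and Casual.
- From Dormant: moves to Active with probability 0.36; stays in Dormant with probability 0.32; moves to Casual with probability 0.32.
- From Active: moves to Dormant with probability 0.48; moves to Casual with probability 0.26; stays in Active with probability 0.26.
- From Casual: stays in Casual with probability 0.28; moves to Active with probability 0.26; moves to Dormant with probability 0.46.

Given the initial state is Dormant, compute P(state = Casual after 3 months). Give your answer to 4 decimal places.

Propagate the distribution vector 3 months from Dormant.
After 0 months: (1.0000, 0.0000, 0.0000)
After 1 month: (0.3200, 0.3600, 0.3200)
After 2 months: (0.4224, 0.2920, 0.2856)
After 3 months: (0.4067, 0.3022, 0.2911)
P(in Casual after 3 months) = 0.2911

0.2911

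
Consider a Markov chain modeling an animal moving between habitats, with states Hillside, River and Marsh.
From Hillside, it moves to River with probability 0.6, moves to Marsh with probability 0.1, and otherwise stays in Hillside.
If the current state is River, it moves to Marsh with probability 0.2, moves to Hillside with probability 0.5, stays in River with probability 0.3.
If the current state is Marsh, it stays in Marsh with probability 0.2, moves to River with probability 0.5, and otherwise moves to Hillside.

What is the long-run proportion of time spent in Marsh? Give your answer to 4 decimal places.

0.1610

Let the stationary distribution be π with π = πP and π_1 + π_2 + π_3 = 1.
π_1 = 0.3·π_1 + 0.5·π_2 + 0.3·π_3
π_2 = 0.6·π_1 + 0.3·π_2 + 0.5·π_3
Solving with the normalization constraint gives π = (0.3898, 0.4492, 0.1610).
So the stationary probability of Marsh is 0.1610.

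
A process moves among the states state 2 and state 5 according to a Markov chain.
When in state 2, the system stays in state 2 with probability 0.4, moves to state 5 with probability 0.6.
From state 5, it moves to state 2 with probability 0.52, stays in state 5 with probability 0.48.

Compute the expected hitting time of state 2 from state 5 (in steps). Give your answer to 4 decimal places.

Let t(s) be the expected number of steps to first reach state 2 from state s, with t(state 2) = 0. Conditioning on the first step:
t(state 5) = 1 + 0.48·t(state 5)
Solving: t(state 5) = 1.9231.
Expected steps from state 5 to state 2: 1.9231.

1.9231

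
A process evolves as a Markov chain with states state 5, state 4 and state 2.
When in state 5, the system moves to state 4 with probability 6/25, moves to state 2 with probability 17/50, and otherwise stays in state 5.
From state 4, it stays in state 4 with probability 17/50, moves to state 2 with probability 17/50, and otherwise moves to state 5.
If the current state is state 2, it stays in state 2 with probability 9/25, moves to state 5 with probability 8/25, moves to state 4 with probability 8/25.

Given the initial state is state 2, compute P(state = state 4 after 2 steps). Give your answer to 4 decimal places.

0.3008

Sum over the intermediate state after 1 step:
P = P(state 2→state 5)·P(state 5→state 4) + P(state 2→state 4)·P(state 4→state 4) + P(state 2→state 2)·P(state 2→state 4)
  = 0.32×0.24 + 0.32×0.34 + 0.36×0.32
  = 0.0768 + 0.1088 + 0.1152 = 0.3008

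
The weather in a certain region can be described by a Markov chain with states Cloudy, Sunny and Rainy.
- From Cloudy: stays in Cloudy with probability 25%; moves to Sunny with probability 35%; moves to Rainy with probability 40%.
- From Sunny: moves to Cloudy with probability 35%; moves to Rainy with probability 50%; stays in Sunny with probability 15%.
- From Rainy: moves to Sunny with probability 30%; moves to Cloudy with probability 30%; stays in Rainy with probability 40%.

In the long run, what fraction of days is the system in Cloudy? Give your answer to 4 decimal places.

Let the stationary distribution be π with π = πP and π_1 + π_2 + π_3 = 1.
π_1 = 0.25·π_1 + 0.35·π_2 + 0.3·π_3
π_2 = 0.35·π_1 + 0.15·π_2 + 0.3·π_3
Solving with the normalization constraint gives π = (0.2988, 0.2739, 0.4274).
So the stationary probability of Cloudy is 0.2988.

0.2988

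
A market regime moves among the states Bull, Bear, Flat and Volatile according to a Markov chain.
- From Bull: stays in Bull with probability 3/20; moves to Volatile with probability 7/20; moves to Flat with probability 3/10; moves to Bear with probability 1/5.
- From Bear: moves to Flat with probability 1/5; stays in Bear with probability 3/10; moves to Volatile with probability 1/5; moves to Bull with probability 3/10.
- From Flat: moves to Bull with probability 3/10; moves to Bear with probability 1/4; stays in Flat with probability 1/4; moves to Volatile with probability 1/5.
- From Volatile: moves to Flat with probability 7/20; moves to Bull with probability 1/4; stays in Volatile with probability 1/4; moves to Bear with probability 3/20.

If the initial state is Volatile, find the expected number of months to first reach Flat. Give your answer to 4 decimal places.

Let t(s) be the expected number of months to first reach Flat from state s, with t(Flat) = 0. Conditioning on the first month:
t(Bull) = 1 + 0.15·t(Bull) + 0.2·t(Bear) + 0.35·t(Volatile)
t(Bear) = 1 + 0.3·t(Bull) + 0.3·t(Bear) + 0.2·t(Volatile)
t(Volatile) = 1 + 0.25·t(Bull) + 0.15·t(Bear) + 0.25·t(Volatile)
Solving: t(Bull) = 3.4026, t(Bear) = 3.8095, t(Volatile) = 3.2294.
Expected months from Volatile to Flat: 3.2294.

3.2294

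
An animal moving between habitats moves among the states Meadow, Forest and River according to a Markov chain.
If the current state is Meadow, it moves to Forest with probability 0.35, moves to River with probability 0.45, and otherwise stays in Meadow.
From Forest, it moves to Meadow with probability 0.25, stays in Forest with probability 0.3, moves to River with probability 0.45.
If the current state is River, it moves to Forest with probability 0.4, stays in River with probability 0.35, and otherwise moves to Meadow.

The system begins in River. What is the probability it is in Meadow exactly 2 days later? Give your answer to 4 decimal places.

0.2375

Sum over the intermediate state after 1 day:
P = P(River→Meadow)·P(Meadow→Meadow) + P(River→Forest)·P(Forest→Meadow) + P(River→River)·P(River→Meadow)
  = 0.25×0.2 + 0.4×0.25 + 0.35×0.25
  = 0.0500 + 0.1000 + 0.0875 = 0.2375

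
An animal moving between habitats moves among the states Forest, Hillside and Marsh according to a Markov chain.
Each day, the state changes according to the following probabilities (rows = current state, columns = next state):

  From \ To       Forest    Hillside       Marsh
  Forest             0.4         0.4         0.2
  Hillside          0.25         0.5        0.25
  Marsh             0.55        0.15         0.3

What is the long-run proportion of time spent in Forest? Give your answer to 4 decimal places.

Let the stationary distribution be π with π = πP and π_1 + π_2 + π_3 = 1.
π_1 = 0.4·π_1 + 0.25·π_2 + 0.55·π_3
π_2 = 0.4·π_1 + 0.5·π_2 + 0.15·π_3
Solving with the normalization constraint gives π = (0.3799, 0.3769, 0.2432).
So the stationary probability of Forest is 0.3799.

0.3799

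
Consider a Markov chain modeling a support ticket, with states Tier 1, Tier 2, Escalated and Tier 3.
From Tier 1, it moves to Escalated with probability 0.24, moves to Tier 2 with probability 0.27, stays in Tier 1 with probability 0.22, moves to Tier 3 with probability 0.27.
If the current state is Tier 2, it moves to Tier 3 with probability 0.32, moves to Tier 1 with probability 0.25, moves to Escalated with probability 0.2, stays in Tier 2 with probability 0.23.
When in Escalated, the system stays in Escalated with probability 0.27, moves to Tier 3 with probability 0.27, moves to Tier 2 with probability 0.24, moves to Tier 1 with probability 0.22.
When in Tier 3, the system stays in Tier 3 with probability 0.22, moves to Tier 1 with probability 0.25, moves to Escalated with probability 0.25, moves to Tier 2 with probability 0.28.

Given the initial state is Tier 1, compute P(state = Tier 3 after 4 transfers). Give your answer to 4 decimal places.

Propagate the distribution vector 4 transfers from Tier 1.
After 0 transfers: (1.0000, 0.0000, 0.0000, 0.0000)
After 1 transfer: (0.2200, 0.2700, 0.2400, 0.2700)
After 2 transfers: (0.2362, 0.2547, 0.2391, 0.2700)
After 3 transfers: (0.2357, 0.2553, 0.2397, 0.2692)
After 4 transfers: (0.2357, 0.2553, 0.2397, 0.2693)
P(in Tier 3 after 4 transfers) = 0.2693

0.2693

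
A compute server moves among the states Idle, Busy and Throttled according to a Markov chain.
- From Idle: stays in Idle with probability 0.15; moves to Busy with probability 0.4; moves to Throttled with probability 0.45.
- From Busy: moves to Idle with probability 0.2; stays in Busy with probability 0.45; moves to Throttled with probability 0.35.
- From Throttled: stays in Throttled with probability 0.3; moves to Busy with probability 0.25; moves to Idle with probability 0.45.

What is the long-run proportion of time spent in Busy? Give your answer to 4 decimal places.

0.3643

Let the stationary distribution be π with π = πP and π_1 + π_2 + π_3 = 1.
π_1 = 0.15·π_1 + 0.2·π_2 + 0.45·π_3
π_2 = 0.4·π_1 + 0.45·π_2 + 0.25·π_3
Solving with the normalization constraint gives π = (0.2761, 0.3643, 0.3596).
So the stationary probability of Busy is 0.3643.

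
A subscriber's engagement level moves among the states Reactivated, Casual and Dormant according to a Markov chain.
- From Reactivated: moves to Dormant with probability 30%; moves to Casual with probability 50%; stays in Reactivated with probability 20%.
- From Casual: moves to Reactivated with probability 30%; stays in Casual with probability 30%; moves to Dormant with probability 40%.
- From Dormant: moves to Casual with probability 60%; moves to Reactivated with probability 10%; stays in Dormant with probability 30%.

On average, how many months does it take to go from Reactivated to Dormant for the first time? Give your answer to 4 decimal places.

2.9268

Let t(s) be the expected number of months to first reach Dormant from state s, with t(Dormant) = 0. Conditioning on the first month:
t(Reactivated) = 1 + 0.2·t(Reactivated) + 0.5·t(Casual)
t(Casual) = 1 + 0.3·t(Reactivated) + 0.3·t(Casual)
Solving: t(Reactivated) = 2.9268, t(Casual) = 2.6829.
Expected months from Reactivated to Dormant: 2.9268.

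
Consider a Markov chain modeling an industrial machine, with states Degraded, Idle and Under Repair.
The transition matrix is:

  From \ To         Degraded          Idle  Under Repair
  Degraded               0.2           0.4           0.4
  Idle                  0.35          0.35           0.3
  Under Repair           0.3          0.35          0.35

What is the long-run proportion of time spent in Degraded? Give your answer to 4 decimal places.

0.2893

Let the stationary distribution be π with π = πP and π_1 + π_2 + π_3 = 1.
π_1 = 0.2·π_1 + 0.35·π_2 + 0.3·π_3
π_2 = 0.4·π_1 + 0.35·π_2 + 0.35·π_3
Solving with the normalization constraint gives π = (0.2893, 0.3645, 0.3462).
So the stationary probability of Degraded is 0.2893.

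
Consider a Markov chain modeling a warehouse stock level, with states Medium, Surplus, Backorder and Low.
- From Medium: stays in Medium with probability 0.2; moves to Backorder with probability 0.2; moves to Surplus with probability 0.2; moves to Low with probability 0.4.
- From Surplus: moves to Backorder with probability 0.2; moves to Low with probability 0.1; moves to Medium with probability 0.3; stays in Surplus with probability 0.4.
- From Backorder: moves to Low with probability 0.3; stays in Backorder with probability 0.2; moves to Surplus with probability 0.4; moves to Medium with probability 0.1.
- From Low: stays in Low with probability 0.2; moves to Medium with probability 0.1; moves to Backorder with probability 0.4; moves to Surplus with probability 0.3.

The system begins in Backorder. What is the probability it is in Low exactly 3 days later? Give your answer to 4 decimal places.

Propagate the distribution vector 3 days from Backorder.
After 0 days: (0.0000, 0.0000, 1.0000, 0.0000)
After 1 day: (0.1000, 0.4000, 0.2000, 0.3000)
After 2 days: (0.1900, 0.3500, 0.2600, 0.2000)
After 3 days: (0.1890, 0.3420, 0.2400, 0.2290)
P(in Low after 3 days) = 0.2290

0.2290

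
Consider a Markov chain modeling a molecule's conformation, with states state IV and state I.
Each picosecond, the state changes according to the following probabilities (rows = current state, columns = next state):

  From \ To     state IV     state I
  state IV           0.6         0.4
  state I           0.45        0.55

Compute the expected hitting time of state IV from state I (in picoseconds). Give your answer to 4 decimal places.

Let t(s) be the expected number of picoseconds to first reach state IV from state s, with t(state IV) = 0. Conditioning on the first picosecond:
t(state I) = 1 + 0.55·t(state I)
Solving: t(state I) = 2.2222.
Expected picoseconds from state I to state IV: 2.2222.

2.2222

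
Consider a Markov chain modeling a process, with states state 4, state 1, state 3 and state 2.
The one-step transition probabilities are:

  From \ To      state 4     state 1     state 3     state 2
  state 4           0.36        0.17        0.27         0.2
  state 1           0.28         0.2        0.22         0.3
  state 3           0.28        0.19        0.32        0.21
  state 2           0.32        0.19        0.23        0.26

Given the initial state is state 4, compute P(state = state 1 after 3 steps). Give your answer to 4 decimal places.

Propagate the distribution vector 3 steps from state 4.
After 0 steps: (1.0000, 0.0000, 0.0000, 0.0000)
After 1 step: (0.3600, 0.1700, 0.2700, 0.2000)
After 2 steps: (0.3168, 0.1845, 0.2670, 0.2317)
After 3 steps: (0.3146, 0.1855, 0.2649, 0.2350)
P(in state 1 after 3 steps) = 0.1855

0.1855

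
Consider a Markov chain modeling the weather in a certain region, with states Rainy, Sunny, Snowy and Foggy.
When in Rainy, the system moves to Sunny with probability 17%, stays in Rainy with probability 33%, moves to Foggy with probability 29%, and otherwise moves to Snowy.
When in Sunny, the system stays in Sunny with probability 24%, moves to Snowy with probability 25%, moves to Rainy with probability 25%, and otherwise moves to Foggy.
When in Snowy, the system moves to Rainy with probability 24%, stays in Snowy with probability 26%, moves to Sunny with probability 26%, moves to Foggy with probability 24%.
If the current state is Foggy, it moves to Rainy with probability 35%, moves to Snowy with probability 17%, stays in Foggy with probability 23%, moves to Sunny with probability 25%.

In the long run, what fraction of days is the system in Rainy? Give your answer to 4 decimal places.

Let the stationary distribution be π with π = πP and π_1 + π_2 + π_3 + π_4 = 1.
π_1 = 0.33·π_1 + 0.25·π_2 + 0.24·π_3 + 0.35·π_4
π_2 = 0.17·π_1 + 0.24·π_2 + 0.26·π_3 + 0.25·π_4
π_3 = 0.21·π_1 + 0.25·π_2 + 0.26·π_3 + 0.17·π_4
Solving with the normalization constraint gives π = (0.2973, 0.2262, 0.2198, 0.2568).
So the stationary probability of Rainy is 0.2973.

0.2973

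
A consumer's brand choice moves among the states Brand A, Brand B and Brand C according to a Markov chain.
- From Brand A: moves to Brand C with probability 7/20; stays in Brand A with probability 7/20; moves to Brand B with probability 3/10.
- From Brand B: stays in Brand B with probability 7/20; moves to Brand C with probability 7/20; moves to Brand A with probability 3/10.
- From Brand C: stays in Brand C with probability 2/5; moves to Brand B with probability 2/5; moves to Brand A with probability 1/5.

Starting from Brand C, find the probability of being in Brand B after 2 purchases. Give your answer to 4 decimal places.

Sum over the intermediate state after 1 purchase:
P = P(Brand C→Brand A)·P(Brand A→Brand B) + P(Brand C→Brand B)·P(Brand B→Brand B) + P(Brand C→Brand C)·P(Brand C→Brand B)
  = 0.2×0.3 + 0.4×0.35 + 0.4×0.4
  = 0.0600 + 0.1400 + 0.1600 = 0.3600

0.3600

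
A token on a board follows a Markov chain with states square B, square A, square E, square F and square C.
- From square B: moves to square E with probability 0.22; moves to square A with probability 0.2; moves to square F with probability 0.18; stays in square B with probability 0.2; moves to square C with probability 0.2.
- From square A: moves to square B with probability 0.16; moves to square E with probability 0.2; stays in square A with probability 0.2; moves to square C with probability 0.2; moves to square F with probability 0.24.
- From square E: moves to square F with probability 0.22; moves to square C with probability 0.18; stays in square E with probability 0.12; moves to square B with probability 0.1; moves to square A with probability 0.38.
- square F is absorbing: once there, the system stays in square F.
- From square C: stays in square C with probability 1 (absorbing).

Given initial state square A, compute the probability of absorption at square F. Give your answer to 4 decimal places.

Let h(s) be the probability of absorption at square F starting from transient state s. Then h(square F) = 1 and h(square C) = 0. By first-step analysis:
h(square B) = 0.2·h(square B) + 0.2·h(square A) + 0.22·h(square E) + 0.18·1 + 0.2·0
h(square A) = 0.16·h(square B) + 0.2·h(square A) + 0.2·h(square E) + 0.24·1 + 0.2·0
h(square E) = 0.1·h(square B) + 0.38·h(square A) + 0.12·h(square E) + 0.22·1 + 0.18·0
Solving: h(square B) = 0.5074, h(square A) = 0.5363, h(square E) = 0.5392.
Starting from square A, the probability is 0.5363.

0.5363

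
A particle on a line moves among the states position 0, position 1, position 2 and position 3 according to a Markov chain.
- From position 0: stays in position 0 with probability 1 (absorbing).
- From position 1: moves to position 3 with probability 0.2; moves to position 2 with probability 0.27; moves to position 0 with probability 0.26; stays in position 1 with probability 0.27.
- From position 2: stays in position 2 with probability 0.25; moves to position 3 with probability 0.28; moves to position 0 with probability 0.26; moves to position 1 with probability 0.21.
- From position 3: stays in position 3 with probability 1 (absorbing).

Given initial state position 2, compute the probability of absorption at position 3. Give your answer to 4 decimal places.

0.5020

Let h(s) be the probability of absorption at position 3 starting from transient state s. Then h(position 3) = 1 and h(position 0) = 0. By first-step analysis:
h(position 1) = 0.26·0 + 0.27·h(position 1) + 0.27·h(position 2) + 0.2·1
h(position 2) = 0.26·0 + 0.21·h(position 1) + 0.25·h(position 2) + 0.28·1
Solving: h(position 1) = 0.4597, h(position 2) = 0.5020.
Starting from position 2, the probability is 0.5020.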